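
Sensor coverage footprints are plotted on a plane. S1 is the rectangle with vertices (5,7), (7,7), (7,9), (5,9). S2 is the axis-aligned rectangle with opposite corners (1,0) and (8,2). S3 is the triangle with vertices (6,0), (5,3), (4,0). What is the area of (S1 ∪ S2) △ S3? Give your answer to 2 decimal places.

15.67

|S1 ∪ S2| = 18.
|(S1 ∪ S2) ∩ S3| = 2.6667.
|(S1 ∪ S2) △ S3| = 18 + 3 − 5.3333 = 15.67.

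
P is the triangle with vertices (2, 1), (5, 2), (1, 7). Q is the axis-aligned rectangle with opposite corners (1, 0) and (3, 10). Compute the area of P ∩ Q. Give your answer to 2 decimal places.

The intersection is the polygon with vertices (2,1), (1,7), (3,4.5), (3,1.333).
By the shoelace formula its area is 6.33.

6.33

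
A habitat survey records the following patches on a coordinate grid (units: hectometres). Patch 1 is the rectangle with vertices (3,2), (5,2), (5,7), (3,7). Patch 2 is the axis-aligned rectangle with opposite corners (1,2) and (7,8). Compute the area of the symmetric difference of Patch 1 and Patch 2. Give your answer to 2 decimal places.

26.00

|Patch 1∩Patch 2|: x∈[3,5], y∈[2,7] → 2·5 = 10.
|Patch 1 △ Patch 2| = |Patch 1| + |Patch 2| − 2·|Patch 1∩Patch 2| = 10 + 36 − 20 = 26.00.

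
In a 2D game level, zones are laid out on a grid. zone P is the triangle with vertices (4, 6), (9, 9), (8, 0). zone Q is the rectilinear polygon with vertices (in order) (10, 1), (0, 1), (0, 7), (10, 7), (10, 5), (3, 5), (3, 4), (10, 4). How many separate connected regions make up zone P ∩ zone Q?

2

zone P ∩ zone Q splits into 2 disjoint pieces (area 8.1667, area 5.8333).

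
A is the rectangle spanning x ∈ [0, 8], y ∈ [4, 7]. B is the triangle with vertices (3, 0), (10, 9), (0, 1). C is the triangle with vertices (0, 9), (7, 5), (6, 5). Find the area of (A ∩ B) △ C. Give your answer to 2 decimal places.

|A ∩ B| = 4.8313.
|(A ∩ B) ∩ C| = 0.4824.
|(A ∩ B) △ C| = 4.8313 + 2 − 0.9648 = 5.87.

5.87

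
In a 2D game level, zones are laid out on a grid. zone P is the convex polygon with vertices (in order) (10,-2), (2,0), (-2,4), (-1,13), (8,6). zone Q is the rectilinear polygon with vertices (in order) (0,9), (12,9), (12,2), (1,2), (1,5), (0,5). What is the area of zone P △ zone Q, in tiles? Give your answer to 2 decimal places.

80.57

|zone P| = 98, |zone Q| = 81, |zone P∩zone Q| = 49.2143.
|zone P △ zone Q| = |zone P| + |zone Q| − 2·|zone P∩zone Q| = 98 + 81 − 98.4286 = 80.57.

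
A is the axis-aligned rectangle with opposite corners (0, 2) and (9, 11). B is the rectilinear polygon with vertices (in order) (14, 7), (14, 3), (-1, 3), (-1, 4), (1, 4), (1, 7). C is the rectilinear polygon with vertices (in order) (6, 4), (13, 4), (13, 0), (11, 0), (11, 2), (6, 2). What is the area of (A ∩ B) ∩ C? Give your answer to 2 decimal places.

The region (A ∩ B) ∩ C is the polygon with vertices (6,3), (6,4), (9,4), (9,3).
By the shoelace formula its area is 3.00.

3.00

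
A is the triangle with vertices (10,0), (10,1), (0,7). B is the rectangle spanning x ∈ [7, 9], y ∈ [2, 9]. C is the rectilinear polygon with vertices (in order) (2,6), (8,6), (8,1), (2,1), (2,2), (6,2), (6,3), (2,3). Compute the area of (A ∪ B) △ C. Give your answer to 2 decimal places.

31.52

|A ∪ B| = 18.4738.
|(A ∪ B) ∩ C| = 6.4786.
|(A ∪ B) △ C| = 18.4738 + 26 − 12.9571 = 31.52.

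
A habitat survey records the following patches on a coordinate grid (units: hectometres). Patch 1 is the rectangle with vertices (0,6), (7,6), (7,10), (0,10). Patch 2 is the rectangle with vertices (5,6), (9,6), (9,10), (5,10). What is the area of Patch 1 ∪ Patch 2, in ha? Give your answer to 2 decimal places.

By inclusion–exclusion:
Individual areas: |Patch 1| = 28, |Patch 2| = 16.
|Patch 1∩Patch 2|: x∈[5,7], y∈[6,10] → 2·4 = 8.
|Patch 1 ∪ Patch 2| = 44 − 8 = 36.00.

36.00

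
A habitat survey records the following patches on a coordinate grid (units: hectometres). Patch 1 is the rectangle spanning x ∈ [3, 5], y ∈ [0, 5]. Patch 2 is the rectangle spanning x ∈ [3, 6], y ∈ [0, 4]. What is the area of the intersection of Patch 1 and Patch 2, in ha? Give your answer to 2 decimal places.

8.00

|Patch 1∩Patch 2|: x∈[3,5], y∈[0,4] → 2·4 = 8.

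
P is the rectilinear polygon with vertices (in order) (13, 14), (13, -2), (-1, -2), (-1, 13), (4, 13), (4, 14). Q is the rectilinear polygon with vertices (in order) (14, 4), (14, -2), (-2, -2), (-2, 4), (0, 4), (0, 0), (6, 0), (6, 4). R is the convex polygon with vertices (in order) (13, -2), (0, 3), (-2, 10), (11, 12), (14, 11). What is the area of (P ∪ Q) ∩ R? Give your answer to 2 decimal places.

146.39

The region (P ∪ Q) ∩ R is the polygon with vertices (13.461,4), (13,-2), (0,3), (-1,6.5), (-1,10.154), (11,12), (13,11.333), (13,4).
By the shoelace formula its area is 146.39.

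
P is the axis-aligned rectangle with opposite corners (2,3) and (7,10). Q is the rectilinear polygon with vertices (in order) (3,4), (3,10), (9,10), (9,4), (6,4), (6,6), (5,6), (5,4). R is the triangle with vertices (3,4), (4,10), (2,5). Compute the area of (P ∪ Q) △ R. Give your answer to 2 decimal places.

|P ∪ Q| = 47.
|(P ∪ Q) ∩ R| = 3.5.
|(P ∪ Q) △ R| = 47 + 3.5 − 7 = 43.50.

43.50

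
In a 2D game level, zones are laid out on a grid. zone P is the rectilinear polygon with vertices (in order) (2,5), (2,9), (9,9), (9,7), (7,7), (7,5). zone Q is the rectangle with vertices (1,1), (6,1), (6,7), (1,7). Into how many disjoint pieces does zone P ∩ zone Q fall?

zone P ∩ zone Q is a single connected region.

1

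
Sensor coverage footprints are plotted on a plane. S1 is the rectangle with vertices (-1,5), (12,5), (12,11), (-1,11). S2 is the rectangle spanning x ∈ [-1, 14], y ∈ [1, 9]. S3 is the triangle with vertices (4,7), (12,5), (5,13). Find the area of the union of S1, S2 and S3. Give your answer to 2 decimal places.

By inclusion–exclusion:
Individual areas: |S1| = 78, |S2| = 120, |S3| = 25.
|S1∩S2|: x∈[-1,12], y∈[5,9] → 13·4 = 52.
|S1∩S3| = 22.9167.
|S2∩S3| = 16.6667.
|S1∩S2∩S3| = 16.6667.
|S1 ∪ S2 ∪ S3| = 223 − 91.5833 + 16.6667 = 148.08.

148.08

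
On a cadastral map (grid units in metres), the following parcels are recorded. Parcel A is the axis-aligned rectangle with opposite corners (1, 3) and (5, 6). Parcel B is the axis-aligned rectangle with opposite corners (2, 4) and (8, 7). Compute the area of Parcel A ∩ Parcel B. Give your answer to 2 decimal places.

6.00

|Parcel A∩Parcel B|: x∈[2,5], y∈[4,6] → 3·2 = 6.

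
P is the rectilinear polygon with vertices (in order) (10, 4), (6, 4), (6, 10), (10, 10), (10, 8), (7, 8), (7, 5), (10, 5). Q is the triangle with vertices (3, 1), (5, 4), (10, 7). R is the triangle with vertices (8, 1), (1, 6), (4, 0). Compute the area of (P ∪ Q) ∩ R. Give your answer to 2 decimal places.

1.15

The region (P ∪ Q) ∩ R is the polygon with vertices (3.35,1.3), (3.286,1.429), (4.613,3.419), (5.273,2.948).
By the shoelace formula its area is 1.15.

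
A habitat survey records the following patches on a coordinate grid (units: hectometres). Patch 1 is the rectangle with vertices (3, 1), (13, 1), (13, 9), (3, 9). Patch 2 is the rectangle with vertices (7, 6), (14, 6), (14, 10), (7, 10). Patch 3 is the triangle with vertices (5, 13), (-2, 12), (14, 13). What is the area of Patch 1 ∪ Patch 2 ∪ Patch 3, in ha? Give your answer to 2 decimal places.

94.50

By inclusion–exclusion:
Individual areas: |Patch 1| = 80, |Patch 2| = 28, |Patch 3| = 4.5.
|Patch 1∩Patch 2|: x∈[7,13], y∈[6,9] → 6·3 = 18.
|Patch 1∩Patch 3| = 0.
|Patch 2∩Patch 3| = 0.
|Patch 1∩Patch 2∩Patch 3| = 0.
|Patch 1 ∪ Patch 2 ∪ Patch 3| = 112.5 − 18 + 0 = 94.50.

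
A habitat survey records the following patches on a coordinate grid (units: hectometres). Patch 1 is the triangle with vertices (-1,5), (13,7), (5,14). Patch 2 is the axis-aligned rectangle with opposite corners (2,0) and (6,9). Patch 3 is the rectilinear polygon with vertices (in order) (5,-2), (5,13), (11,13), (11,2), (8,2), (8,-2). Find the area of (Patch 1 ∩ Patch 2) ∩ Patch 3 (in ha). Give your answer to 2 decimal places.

The region (Patch 1 ∩ Patch 2) ∩ Patch 3 is the polygon with vertices (6,9), (6,6), (5,5.857), (5,9).
By the shoelace formula its area is 3.07.

3.07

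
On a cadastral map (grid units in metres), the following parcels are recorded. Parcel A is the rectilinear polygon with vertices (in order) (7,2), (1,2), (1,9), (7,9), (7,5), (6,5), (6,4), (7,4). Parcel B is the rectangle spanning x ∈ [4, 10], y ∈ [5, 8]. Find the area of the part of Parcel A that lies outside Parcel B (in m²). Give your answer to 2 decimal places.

32.00

|Parcel A| = 41, |Parcel A∩Parcel B| = 9.
|Parcel A ∖ Parcel B| = |Parcel A| − |Parcel A∩Parcel B| = 41 − 9 = 32.00.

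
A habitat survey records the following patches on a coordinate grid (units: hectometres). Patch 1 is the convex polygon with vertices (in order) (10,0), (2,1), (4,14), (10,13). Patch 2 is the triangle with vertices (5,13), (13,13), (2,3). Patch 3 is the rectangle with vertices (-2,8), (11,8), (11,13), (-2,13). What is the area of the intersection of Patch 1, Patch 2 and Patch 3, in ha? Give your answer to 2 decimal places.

The intersection is the polygon with vertices (5,13), (10,13), (10,10.273), (7.5,8), (3.5,8).
By the shoelace formula its area is 25.91.

25.91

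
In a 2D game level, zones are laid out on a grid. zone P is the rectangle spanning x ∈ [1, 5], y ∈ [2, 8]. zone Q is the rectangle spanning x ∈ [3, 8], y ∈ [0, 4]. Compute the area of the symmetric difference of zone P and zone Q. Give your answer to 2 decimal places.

36.00

|zone P∩zone Q|: x∈[3,5], y∈[2,4] → 2·2 = 4.
|zone P △ zone Q| = |zone P| + |zone Q| − 2·|zone P∩zone Q| = 24 + 20 − 8 = 36.00.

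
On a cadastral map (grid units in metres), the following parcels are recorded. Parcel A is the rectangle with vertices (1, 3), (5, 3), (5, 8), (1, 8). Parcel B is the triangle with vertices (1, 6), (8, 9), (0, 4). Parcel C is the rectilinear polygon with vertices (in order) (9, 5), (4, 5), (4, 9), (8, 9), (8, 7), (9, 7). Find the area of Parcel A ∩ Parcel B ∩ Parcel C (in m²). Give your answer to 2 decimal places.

The intersection is the polygon with vertices (4,6.5), (4,7.286), (5,7.714), (5,7.125).
By the shoelace formula its area is 0.69.

0.69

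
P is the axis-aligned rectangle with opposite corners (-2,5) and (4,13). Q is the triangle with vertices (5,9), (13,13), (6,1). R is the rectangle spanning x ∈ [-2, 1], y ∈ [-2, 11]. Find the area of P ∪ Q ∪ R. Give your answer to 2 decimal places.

103.00

By inclusion–exclusion:
Individual areas: |P| = 48, |Q| = 34, |R| = 39.
|P∩Q| = 0.
|P∩R|: x∈[-2,1], y∈[5,11] → 3·6 = 18.
|Q∩R| = 0.
|P∩Q∩R| = 0.
|P ∪ Q ∪ R| = 121 − 18 + 0 = 103.00.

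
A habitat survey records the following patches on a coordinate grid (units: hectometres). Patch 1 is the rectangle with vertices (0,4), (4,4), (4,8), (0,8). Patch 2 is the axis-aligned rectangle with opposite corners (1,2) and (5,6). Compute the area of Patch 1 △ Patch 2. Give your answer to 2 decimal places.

20.00

|Patch 1∩Patch 2|: x∈[1,4], y∈[4,6] → 3·2 = 6.
|Patch 1 △ Patch 2| = |Patch 1| + |Patch 2| − 2·|Patch 1∩Patch 2| = 16 + 16 − 12 = 20.00.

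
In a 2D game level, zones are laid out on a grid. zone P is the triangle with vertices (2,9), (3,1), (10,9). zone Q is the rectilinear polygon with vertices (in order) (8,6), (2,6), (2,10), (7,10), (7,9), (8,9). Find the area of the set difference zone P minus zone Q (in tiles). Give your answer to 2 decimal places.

|zone P| = 32, |zone P∩zone Q| = 17.2143.
|zone P ∖ zone Q| = |zone P| − |zone P∩zone Q| = 32 − 17.2143 = 14.79.

14.79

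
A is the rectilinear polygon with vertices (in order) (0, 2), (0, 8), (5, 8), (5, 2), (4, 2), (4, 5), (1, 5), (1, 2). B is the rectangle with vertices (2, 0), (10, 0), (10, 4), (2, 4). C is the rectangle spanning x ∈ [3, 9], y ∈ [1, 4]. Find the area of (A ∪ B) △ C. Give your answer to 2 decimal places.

33.00

|A ∪ B| = 51.
|(A ∪ B) ∩ C| = 18.
|(A ∪ B) △ C| = 51 + 18 − 36 = 33.00.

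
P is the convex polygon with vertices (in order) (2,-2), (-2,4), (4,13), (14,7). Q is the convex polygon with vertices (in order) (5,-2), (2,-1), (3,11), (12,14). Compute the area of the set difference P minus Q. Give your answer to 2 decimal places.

53.18

|P| = 117, |P∩Q| = 63.8225.
|P ∖ Q| = |P| − |P∩Q| = 117 − 63.8225 = 53.18.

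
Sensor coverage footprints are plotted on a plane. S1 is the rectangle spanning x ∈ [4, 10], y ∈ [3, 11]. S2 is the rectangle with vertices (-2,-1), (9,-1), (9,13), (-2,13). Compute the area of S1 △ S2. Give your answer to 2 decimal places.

122.00

|S1∩S2|: x∈[4,9], y∈[3,11] → 5·8 = 40.
|S1 △ S2| = |S1| + |S2| − 2·|S1∩S2| = 48 + 154 − 80 = 122.00.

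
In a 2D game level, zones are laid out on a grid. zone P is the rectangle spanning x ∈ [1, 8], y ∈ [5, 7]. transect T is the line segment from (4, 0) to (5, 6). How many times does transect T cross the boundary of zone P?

The segment meets the boundary at (4.833,5).

1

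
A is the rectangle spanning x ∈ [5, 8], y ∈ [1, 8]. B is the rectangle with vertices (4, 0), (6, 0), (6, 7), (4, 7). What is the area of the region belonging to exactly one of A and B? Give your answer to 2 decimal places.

23.00

|A∩B|: x∈[5,6], y∈[1,7] → 1·6 = 6.
|A △ B| = |A| + |B| − 2·|A∩B| = 21 + 14 − 12 = 23.00.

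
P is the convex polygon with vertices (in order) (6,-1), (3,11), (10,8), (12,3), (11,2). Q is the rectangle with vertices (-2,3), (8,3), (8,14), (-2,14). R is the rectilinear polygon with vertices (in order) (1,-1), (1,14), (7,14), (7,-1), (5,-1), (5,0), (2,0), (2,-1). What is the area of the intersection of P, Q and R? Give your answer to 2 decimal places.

20.57

The intersection is the polygon with vertices (7,9.286), (7,3), (5,3), (3,11).
By the shoelace formula its area is 20.57.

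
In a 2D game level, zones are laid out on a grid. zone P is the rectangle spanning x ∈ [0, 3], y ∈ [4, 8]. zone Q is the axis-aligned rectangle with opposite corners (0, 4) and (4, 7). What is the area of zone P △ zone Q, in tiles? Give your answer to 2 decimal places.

|zone P∩zone Q|: x∈[0,3], y∈[4,7] → 3·3 = 9.
|zone P △ zone Q| = |zone P| + |zone Q| − 2·|zone P∩zone Q| = 12 + 12 − 18 = 6.00.

6.00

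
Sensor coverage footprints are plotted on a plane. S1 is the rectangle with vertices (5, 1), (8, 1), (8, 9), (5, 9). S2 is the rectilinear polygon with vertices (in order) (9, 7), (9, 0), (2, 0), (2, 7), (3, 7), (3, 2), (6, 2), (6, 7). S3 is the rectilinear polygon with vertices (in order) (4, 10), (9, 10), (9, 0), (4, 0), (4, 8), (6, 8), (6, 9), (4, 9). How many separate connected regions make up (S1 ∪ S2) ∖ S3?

(S1 ∪ S2) ∖ S3 splits into 2 disjoint pieces (area 1, area 9).

2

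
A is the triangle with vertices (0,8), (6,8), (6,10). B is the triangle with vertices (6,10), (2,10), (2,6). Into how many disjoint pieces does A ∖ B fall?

2

A ∖ B splits into 2 disjoint pieces (area 0.6667, area 2).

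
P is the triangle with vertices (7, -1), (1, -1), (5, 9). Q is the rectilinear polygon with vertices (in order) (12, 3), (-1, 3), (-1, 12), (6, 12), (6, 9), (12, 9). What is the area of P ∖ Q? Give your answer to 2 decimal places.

19.20

|P| = 30, |P∩Q| = 10.8.
|P ∖ Q| = |P| − |P∩Q| = 30 − 10.8 = 19.20.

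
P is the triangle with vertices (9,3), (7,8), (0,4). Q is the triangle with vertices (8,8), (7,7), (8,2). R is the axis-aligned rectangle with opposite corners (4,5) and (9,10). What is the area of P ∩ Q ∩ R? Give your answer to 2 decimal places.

The intersection is the polygon with vertices (8,5), (7.4,5), (7,7), (7.286,7.286), (8,5.5).
By the shoelace formula its area is 1.21.

1.21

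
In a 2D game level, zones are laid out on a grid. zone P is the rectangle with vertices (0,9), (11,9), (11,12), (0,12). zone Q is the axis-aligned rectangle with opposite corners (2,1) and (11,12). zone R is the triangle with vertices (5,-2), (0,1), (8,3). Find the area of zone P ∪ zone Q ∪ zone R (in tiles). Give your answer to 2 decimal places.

115.70

By inclusion–exclusion:
Individual areas: |zone P| = 33, |zone Q| = 99, |zone R| = 17.
|zone P∩zone Q|: x∈[2,11], y∈[9,12] → 9·3 = 27.
|zone P∩zone R| = 0.
|zone Q∩zone R| = 6.3.
|zone P∩zone Q∩zone R| = 0.
|zone P ∪ zone Q ∪ zone R| = 149 − 33.3 + 0 = 115.70.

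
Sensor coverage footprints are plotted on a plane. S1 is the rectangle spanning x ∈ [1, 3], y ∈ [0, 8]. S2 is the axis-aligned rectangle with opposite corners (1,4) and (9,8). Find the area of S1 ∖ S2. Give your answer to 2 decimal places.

|S1∩S2|: x∈[1,3], y∈[4,8] → 2·4 = 8.
|S1| = 16.
|S1 ∖ S2| = |S1| − |S1∩S2| = 16 − 8 = 8.00.

8.00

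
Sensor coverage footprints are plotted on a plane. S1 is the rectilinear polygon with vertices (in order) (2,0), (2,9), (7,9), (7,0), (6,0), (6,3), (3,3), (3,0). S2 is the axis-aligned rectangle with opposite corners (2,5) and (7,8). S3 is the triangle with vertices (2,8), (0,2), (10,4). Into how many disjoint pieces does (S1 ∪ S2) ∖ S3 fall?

3

(S1 ∪ S2) ∖ S3 splits into 3 disjoint pieces (area 11.25, area 3.4, area 2.5).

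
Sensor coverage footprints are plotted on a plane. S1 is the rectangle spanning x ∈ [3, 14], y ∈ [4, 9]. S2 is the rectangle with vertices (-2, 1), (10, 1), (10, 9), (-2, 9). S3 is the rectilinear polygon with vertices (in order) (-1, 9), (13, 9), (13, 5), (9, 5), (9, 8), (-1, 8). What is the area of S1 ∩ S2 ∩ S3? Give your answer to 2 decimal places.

10.00

The intersection is the polygon with vertices (10,5), (9,5), (9,8), (3,8), (3,9), (10,9).
By the shoelace formula its area is 10.00.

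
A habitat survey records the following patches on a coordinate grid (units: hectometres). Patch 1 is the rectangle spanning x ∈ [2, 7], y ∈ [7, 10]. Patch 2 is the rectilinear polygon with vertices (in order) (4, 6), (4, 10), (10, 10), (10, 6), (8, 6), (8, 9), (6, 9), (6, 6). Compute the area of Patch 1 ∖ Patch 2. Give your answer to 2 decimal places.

|Patch 1| = 15, |Patch 1∩Patch 2| = 7.
|Patch 1 ∖ Patch 2| = |Patch 1| − |Patch 1∩Patch 2| = 15 − 7 = 8.00.

8.00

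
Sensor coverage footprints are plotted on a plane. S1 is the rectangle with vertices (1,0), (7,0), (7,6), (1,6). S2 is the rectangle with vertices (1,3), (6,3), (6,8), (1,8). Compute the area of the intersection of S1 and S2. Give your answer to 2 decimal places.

15.00

|S1∩S2|: x∈[1,6], y∈[3,6] → 5·3 = 15.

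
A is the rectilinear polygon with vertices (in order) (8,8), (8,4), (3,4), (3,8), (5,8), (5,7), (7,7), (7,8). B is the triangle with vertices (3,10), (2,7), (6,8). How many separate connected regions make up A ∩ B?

1

A ∩ B is a single connected region.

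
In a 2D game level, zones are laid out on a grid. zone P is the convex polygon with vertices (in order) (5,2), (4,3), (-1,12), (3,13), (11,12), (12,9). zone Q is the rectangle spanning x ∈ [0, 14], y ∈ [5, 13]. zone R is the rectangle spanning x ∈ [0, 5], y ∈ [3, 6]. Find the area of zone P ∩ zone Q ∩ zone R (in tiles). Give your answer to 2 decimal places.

The intersection is the polygon with vertices (2.889,5), (2.333,6), (5,6), (5,5).
By the shoelace formula its area is 2.39.

2.39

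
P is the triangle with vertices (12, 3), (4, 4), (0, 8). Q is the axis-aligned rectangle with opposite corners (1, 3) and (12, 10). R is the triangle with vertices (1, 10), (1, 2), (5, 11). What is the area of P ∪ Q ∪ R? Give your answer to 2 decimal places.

By inclusion–exclusion:
Individual areas: |P| = 14, |Q| = 77, |R| = 16.
|P∩Q| = 13.7083.
|P∩R| = 1.9989.
|Q∩R| = 14.
|P∩Q∩R| = 1.9989.
|P ∪ Q ∪ R| = 107 − 29.7072 + 1.9989 = 79.29.

79.29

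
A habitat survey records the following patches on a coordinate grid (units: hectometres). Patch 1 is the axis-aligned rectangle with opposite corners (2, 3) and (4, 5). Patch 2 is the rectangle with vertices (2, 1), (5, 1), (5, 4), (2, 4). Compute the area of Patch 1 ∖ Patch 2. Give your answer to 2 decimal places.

|Patch 1∩Patch 2|: x∈[2,4], y∈[3,4] → 2·1 = 2.
|Patch 1| = 4.
|Patch 1 ∖ Patch 2| = |Patch 1| − |Patch 1∩Patch 2| = 4 − 2 = 2.00.

2.00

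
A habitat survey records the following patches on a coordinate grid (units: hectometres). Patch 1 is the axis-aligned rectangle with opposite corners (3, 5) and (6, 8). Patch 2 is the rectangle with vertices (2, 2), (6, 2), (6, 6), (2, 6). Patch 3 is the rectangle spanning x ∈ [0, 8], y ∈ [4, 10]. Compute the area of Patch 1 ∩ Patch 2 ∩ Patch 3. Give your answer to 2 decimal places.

3.00

The intersection is the polygon with vertices (3,5), (3,6), (6,6), (6,5).
By the shoelace formula its area is 3.00.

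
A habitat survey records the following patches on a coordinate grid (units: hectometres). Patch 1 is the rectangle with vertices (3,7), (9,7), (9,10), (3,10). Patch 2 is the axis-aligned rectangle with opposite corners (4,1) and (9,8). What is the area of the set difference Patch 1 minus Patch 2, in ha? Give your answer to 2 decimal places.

|Patch 1∩Patch 2|: x∈[4,9], y∈[7,8] → 5·1 = 5.
|Patch 1| = 18.
|Patch 1 ∖ Patch 2| = |Patch 1| − |Patch 1∩Patch 2| = 18 − 5 = 13.00.

13.00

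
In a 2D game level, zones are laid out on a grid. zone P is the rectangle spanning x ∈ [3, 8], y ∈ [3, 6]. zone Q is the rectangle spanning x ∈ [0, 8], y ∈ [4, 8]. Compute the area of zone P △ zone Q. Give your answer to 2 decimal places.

|zone P∩zone Q|: x∈[3,8], y∈[4,6] → 5·2 = 10.
|zone P △ zone Q| = |zone P| + |zone Q| − 2·|zone P∩zone Q| = 15 + 32 − 20 = 27.00.

27.00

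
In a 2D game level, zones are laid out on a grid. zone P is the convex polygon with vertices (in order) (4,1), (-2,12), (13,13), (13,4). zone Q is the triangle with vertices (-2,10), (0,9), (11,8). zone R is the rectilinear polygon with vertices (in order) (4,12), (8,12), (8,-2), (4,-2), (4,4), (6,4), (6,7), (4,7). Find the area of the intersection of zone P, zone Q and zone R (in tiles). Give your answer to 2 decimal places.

The intersection is the polygon with vertices (8,8.461), (8,8.273), (4,8.636), (4,9.077).
By the shoelace formula its area is 1.26.

1.26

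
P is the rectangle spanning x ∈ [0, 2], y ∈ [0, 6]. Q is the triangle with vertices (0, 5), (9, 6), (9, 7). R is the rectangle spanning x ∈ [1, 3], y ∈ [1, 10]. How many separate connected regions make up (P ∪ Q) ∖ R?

2

(P ∪ Q) ∖ R splits into 2 disjoint pieces (area 7, area 4).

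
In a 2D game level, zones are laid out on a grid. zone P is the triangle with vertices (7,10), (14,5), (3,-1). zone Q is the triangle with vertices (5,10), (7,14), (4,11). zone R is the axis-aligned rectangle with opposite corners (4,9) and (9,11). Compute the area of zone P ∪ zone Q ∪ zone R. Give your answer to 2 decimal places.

By inclusion–exclusion:
Individual areas: |zone P| = 48.5, |zone Q| = 3, |zone R| = 10.
|zone P∩zone Q| = 0.
|zone P∩zone R| = 0.8818.
|zone Q∩zone R| = 0.75.
|zone P∩zone Q∩zone R| = 0.
|zone P ∪ zone Q ∪ zone R| = 61.5 − 1.6318 + 0 = 59.87.

59.87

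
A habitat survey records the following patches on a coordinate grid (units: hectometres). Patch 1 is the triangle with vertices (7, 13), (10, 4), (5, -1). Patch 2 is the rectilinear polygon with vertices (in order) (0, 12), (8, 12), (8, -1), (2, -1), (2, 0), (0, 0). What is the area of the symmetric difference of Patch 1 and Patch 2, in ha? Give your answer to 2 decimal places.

|Patch 1| = 30, |Patch 2| = 102, |Patch 1∩Patch 2| = 21.7619.
|Patch 1 △ Patch 2| = |Patch 1| + |Patch 2| − 2·|Patch 1∩Patch 2| = 30 + 102 − 43.5238 = 88.48.

88.48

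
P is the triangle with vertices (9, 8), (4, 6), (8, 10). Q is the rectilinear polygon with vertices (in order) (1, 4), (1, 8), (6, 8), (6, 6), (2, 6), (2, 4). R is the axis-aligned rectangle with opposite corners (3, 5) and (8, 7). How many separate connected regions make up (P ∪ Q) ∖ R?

(P ∪ Q) ∖ R is a single connected region.

1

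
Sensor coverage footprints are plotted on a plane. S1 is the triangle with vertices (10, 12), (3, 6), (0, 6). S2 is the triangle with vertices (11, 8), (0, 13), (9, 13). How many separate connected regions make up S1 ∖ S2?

2

S1 ∖ S2 splits into 2 disjoint pieces (area 0.0278, area 7.8316).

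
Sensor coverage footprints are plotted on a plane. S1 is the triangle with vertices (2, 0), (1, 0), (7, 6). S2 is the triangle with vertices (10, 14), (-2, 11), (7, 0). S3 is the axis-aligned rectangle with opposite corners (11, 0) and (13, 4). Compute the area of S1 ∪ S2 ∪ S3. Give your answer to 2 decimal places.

By inclusion–exclusion:
Individual areas: |S1| = 3, |S2| = 79.5, |S3| = 8.
|S1∩S2| = 0.6688.
|S1∩S3| = 0.
|S2∩S3| = 0.
|S1∩S2∩S3| = 0.
|S1 ∪ S2 ∪ S3| = 90.5 − 0.6688 + 0 = 89.83.

89.83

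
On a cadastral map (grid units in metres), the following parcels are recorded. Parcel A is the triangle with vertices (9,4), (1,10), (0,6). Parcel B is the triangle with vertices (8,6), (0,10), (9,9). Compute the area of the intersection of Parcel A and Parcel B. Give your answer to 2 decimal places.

The intersection is the polygon with vertices (3,8.5), (0.889,9.556), (0.973,9.892), (1.174,9.87).
By the shoelace formula its area is 0.52.

0.52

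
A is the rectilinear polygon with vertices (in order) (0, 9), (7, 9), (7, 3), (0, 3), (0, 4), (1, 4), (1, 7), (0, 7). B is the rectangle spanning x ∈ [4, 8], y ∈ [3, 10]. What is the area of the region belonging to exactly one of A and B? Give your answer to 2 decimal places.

|A| = 39, |B| = 28, |A∩B| = 18.
|A △ B| = |A| + |B| − 2·|A∩B| = 39 + 28 − 36 = 31.00.

31.00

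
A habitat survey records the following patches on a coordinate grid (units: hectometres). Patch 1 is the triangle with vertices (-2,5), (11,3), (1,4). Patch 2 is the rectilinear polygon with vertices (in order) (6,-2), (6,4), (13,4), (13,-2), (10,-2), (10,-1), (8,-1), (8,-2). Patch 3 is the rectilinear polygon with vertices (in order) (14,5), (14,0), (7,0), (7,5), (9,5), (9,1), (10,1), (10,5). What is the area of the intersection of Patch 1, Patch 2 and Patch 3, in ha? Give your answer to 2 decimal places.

0.35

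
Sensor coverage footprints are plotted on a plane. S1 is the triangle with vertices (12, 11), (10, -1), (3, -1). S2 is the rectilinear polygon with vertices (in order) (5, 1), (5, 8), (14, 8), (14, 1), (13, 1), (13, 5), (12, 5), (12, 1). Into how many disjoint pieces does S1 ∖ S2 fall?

S1 ∖ S2 splits into 2 disjoint pieces (area 2.625, area 13).

2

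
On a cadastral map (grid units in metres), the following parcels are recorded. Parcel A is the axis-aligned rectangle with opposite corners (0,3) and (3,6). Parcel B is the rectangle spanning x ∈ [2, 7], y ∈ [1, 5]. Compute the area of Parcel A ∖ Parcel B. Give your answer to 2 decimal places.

7.00

|Parcel A∩Parcel B|: x∈[2,3], y∈[3,5] → 1·2 = 2.
|Parcel A| = 9.
|Parcel A ∖ Parcel B| = |Parcel A| − |Parcel A∩Parcel B| = 9 − 2 = 7.00.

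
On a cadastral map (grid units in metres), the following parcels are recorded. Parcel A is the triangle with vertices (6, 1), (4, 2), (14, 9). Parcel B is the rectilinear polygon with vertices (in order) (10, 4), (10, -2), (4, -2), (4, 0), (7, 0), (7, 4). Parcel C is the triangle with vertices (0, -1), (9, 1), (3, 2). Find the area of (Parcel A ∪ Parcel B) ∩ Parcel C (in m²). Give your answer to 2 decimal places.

|Parcel A ∪ Parcel B| = 34.
|(Parcel A ∪ Parcel B) ∩ Parcel C| = 1.29.

1.29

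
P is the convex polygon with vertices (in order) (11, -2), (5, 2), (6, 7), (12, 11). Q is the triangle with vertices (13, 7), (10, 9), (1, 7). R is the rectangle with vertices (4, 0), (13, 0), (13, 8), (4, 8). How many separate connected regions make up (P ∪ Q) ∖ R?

3

(P ∪ Q) ∖ R splits into 3 disjoint pieces (area 1, area 7.0705, area 3.1538).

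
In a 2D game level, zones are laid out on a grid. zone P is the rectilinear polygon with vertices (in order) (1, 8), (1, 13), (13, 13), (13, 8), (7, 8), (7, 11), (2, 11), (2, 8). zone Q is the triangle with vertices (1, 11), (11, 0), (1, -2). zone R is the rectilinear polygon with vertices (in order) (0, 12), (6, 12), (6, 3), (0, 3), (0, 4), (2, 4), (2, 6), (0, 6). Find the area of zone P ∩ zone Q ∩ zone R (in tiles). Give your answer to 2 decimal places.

The intersection is the polygon with vertices (2,9.9), (2,8), (1,8), (1,11).
By the shoelace formula its area is 2.45.

2.45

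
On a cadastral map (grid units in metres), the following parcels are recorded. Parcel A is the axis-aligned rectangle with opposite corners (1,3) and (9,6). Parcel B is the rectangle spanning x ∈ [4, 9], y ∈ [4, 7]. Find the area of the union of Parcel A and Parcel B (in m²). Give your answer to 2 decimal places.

By inclusion–exclusion:
Individual areas: |Parcel A| = 24, |Parcel B| = 15.
|Parcel A∩Parcel B|: x∈[4,9], y∈[4,6] → 5·2 = 10.
|Parcel A ∪ Parcel B| = 39 − 10 = 29.00.

29.00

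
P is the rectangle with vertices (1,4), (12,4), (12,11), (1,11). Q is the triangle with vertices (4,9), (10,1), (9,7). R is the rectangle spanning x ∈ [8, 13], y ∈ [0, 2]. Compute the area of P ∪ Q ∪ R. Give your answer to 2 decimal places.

By inclusion–exclusion:
Individual areas: |P| = 77, |Q| = 14, |R| = 10.
|P∩Q| = 11.375.
|P∩R| = 0 (no overlap).
|Q∩R| = 0.2917.
|P∩Q∩R| = 0.
|P ∪ Q ∪ R| = 101 − 11.6667 + 0 = 89.33.

89.33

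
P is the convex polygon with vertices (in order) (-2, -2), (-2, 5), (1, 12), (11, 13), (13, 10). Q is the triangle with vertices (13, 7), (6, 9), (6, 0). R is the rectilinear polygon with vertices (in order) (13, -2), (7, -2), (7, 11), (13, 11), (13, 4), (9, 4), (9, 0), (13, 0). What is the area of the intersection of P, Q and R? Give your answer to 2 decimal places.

The intersection is the polygon with vertices (10.237,7.79), (7,5.2), (7,8.714).
By the shoelace formula its area is 5.69.

5.69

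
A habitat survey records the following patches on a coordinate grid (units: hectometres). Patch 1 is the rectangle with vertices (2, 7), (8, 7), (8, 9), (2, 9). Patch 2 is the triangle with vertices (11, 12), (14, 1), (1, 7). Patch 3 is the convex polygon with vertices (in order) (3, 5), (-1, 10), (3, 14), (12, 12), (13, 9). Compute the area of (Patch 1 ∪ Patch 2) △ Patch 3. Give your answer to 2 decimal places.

75.47

|Patch 1 ∪ Patch 2| = 64.75.
|(Patch 1 ∪ Patch 2) ∩ Patch 3| = 32.3883.
|(Patch 1 ∪ Patch 2) △ Patch 3| = 64.75 + 75.5 − 64.7766 = 75.47.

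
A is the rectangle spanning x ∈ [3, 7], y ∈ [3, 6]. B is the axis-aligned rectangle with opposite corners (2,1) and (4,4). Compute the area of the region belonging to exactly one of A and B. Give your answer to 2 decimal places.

16.00

|A∩B|: x∈[3,4], y∈[3,4] → 1·1 = 1.
|A △ B| = |A| + |B| − 2·|A∩B| = 12 + 6 − 2 = 16.00.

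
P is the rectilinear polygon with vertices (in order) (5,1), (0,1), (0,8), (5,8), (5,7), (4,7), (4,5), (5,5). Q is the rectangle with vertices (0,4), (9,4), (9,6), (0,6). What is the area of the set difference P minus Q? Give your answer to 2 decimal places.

|P| = 33, |P∩Q| = 9.
|P ∖ Q| = |P| − |P∩Q| = 33 − 9 = 24.00.

24.00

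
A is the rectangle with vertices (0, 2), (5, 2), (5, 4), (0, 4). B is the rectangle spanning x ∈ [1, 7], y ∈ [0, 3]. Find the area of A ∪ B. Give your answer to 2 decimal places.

By inclusion–exclusion:
Individual areas: |A| = 10, |B| = 18.
|A∩B|: x∈[1,5], y∈[2,3] → 4·1 = 4.
|A ∪ B| = 28 − 4 = 24.00.

24.00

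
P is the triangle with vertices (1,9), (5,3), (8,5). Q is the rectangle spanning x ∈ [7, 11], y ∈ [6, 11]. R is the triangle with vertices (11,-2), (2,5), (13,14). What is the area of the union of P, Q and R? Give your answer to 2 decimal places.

84.57

By inclusion–exclusion:
Individual areas: |P| = 13, |Q| = 20, |R| = 79.
|P∩Q| = 0.
|P∩R| = 9.6541.
|Q∩R| = 17.7727.
|P∩Q∩R| = 0.
|P ∪ Q ∪ R| = 112 − 27.4268 + 0 = 84.57.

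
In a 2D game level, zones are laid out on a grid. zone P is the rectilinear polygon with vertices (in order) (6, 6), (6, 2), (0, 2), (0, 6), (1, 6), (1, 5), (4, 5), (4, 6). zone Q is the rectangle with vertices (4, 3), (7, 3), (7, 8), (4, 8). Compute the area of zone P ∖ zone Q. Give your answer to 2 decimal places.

|zone P| = 21, |zone P∩zone Q| = 6.
|zone P ∖ zone Q| = |zone P| − |zone P∩zone Q| = 21 − 6 = 15.00.

15.00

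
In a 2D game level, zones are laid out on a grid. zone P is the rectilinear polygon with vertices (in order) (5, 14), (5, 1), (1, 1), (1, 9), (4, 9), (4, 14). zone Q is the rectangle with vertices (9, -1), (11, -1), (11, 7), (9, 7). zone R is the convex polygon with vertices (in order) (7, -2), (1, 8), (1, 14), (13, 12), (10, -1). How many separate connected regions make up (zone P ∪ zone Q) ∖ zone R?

(zone P ∪ zone Q) ∖ zone R splits into 3 disjoint pieces (area 0.5833, area 14.6667, area 2.1667).

3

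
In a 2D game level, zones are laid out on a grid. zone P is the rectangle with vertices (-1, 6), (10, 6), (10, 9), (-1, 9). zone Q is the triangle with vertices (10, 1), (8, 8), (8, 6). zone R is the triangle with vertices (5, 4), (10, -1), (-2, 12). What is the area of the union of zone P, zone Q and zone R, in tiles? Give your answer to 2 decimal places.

By inclusion–exclusion:
Individual areas: |zone P| = 33, |zone Q| = 2, |zone R| = 2.5.
|zone P∩zone Q| = 0.5714.
|zone P∩zone R| = 0.649.
|zone Q∩zone R| = 0.
|zone P∩zone Q∩zone R| = 0.
|zone P ∪ zone Q ∪ zone R| = 37.5 − 1.2205 + 0 = 36.28.

36.28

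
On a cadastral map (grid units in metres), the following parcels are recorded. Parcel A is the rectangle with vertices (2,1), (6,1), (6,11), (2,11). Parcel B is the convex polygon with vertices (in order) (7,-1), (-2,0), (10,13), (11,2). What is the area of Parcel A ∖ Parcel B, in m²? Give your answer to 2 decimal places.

|Parcel A| = 40, |Parcel A∩Parcel B| = 22.
|Parcel A ∖ Parcel B| = |Parcel A| − |Parcel A∩Parcel B| = 40 − 22 = 18.00.

18.00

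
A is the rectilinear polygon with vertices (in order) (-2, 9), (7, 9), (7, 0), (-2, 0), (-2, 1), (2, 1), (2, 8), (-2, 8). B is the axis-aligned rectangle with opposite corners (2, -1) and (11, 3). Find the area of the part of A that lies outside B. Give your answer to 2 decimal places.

38.00

|A| = 53, |A∩B| = 15.
|A ∖ B| = |A| − |A∩B| = 53 − 15 = 38.00.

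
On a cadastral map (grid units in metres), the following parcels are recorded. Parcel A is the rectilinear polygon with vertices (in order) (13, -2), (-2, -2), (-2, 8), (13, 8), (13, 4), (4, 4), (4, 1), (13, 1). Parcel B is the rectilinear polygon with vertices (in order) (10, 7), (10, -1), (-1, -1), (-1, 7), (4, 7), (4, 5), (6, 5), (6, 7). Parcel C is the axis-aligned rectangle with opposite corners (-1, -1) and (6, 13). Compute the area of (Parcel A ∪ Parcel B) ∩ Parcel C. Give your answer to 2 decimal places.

63.00

The region (Parcel A ∪ Parcel B) ∩ Parcel C is the polygon with vertices (6,8), (6,-1), (-1,-1), (-1,8).
By the shoelace formula its area is 63.00.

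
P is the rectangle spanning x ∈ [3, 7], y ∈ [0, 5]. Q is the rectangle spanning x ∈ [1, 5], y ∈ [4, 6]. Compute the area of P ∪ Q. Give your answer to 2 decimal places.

By inclusion–exclusion:
Individual areas: |P| = 20, |Q| = 8.
|P∩Q|: x∈[3,5], y∈[4,5] → 2·1 = 2.
|P ∪ Q| = 28 − 2 = 26.00.

26.00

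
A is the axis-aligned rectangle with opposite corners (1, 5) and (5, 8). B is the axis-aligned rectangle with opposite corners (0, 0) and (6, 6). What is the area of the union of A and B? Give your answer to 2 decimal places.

By inclusion–exclusion:
Individual areas: |A| = 12, |B| = 36.
|A∩B|: x∈[1,5], y∈[5,6] → 4·1 = 4.
|A ∪ B| = 48 − 4 = 44.00.

44.00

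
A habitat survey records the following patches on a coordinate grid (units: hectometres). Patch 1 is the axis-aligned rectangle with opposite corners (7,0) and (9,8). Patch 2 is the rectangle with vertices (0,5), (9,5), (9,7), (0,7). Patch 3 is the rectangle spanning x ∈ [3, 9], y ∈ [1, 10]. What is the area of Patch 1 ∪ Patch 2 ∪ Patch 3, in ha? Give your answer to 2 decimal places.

By inclusion–exclusion:
Individual areas: |Patch 1| = 16, |Patch 2| = 18, |Patch 3| = 54.
|Patch 1∩Patch 2|: x∈[7,9], y∈[5,7] → 2·2 = 4.
|Patch 1∩Patch 3|: x∈[7,9], y∈[1,8] → 2·7 = 14.
|Patch 2∩Patch 3|: x∈[3,9], y∈[5,7] → 6·2 = 12.
|Patch 1∩Patch 2∩Patch 3| = 4.
|Patch 1 ∪ Patch 2 ∪ Patch 3| = 88 − 30 + 4 = 62.00.

62.00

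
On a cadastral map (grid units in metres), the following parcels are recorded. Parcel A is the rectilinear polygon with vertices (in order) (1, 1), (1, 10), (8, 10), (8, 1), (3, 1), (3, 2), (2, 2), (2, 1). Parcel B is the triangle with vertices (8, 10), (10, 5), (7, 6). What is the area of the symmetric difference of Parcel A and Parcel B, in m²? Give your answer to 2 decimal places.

64.17

|Parcel A| = 62, |Parcel B| = 6.5, |Parcel A∩Parcel B| = 2.1667.
|Parcel A △ Parcel B| = |Parcel A| + |Parcel B| − 2·|Parcel A∩Parcel B| = 62 + 6.5 − 4.3333 = 64.17.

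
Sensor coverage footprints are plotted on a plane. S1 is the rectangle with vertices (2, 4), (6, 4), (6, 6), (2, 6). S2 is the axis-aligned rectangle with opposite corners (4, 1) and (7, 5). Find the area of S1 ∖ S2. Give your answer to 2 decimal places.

|S1∩S2|: x∈[4,6], y∈[4,5] → 2·1 = 2.
|S1| = 8.
|S1 ∖ S2| = |S1| − |S1∩S2| = 8 − 2 = 6.00.

6.00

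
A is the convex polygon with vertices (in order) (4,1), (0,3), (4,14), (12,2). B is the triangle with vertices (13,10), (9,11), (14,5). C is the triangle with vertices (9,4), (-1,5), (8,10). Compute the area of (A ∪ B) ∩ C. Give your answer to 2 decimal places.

26.90

The region (A ∪ B) ∩ C is the polygon with vertices (1.165,6.202), (7.027,9.46), (8.444,7.333), (9,4), (0.667,4.833).
By the shoelace formula its area is 26.90.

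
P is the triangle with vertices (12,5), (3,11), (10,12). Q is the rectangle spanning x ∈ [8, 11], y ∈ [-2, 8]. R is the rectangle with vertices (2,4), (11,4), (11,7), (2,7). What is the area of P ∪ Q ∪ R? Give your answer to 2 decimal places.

69.50

By inclusion–exclusion:
Individual areas: |P| = 25.5, |Q| = 30, |R| = 27.
|P∩Q| = 4.
|P∩R| = 1.3333.
|Q∩R|: x∈[8,11], y∈[4,7] → 3·3 = 9.
|P∩Q∩R| = 1.3333.
|P ∪ Q ∪ R| = 82.5 − 14.3333 + 1.3333 = 69.50.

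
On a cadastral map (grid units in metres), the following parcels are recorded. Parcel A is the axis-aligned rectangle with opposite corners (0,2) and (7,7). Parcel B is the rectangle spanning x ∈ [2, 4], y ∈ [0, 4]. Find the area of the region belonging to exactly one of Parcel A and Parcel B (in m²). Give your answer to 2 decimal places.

|Parcel A∩Parcel B|: x∈[2,4], y∈[2,4] → 2·2 = 4.
|Parcel A △ Parcel B| = |Parcel A| + |Parcel B| − 2·|Parcel A∩Parcel B| = 35 + 8 − 8 = 35.00.

35.00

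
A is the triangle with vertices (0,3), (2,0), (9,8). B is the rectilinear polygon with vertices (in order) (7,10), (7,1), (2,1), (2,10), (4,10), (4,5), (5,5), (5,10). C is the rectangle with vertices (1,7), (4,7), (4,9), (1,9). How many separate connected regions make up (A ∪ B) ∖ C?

2

(A ∪ B) ∖ C splits into 2 disjoint pieces (area 40.2232, area 2).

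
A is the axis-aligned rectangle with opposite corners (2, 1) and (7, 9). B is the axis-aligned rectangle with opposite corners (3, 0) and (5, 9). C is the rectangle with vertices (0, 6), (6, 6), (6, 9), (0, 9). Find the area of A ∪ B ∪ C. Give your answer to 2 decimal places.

By inclusion–exclusion:
Individual areas: |A| = 40, |B| = 18, |C| = 18.
|A∩B|: x∈[3,5], y∈[1,9] → 2·8 = 16.
|A∩C|: x∈[2,6], y∈[6,9] → 4·3 = 12.
|B∩C|: x∈[3,5], y∈[6,9] → 2·3 = 6.
|A∩B∩C| = 6.
|A ∪ B ∪ C| = 76 − 34 + 6 = 48.00.

48.00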